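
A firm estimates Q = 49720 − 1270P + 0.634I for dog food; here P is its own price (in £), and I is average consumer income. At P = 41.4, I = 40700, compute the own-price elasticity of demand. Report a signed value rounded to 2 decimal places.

-2.29

At the given values, Q = 49720 − 1270(41.4) + 0.634(40700) = 22945.8.
∂Q/∂P = −1270.
E = (-1270) × (41.4/22945.8) = -2.2913…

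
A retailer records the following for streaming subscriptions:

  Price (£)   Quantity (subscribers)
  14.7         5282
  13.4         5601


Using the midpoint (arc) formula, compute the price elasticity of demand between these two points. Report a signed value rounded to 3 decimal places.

-0.634

%ΔQ = (5601 − 5282) / [(5282 + 5601)/2] = 319/5441.5 = 0.058623…
%ΔP = (13.4 − 14.7) / [(14.7 + 13.4)/2] = -1.3/14.05 = -0.092526…
Arc Ed = %ΔQ / %ΔP = (319/5441.5) / (-1.3/14.05) = -0.63358…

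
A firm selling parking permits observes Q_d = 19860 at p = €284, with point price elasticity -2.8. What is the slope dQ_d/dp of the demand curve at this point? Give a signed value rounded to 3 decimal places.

Ed = (dQ_d/dp)·(p/Q_d) ⇒ dQ_d/dp = Ed·Q_d/p = (-2.8)·19860/284 = -195.80281…

-195.803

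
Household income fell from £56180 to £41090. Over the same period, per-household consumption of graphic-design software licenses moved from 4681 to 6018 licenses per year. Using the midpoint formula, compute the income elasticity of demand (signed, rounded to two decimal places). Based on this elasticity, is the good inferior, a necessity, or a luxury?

%ΔQ = (6018 − 4681)/[( 4681 + 6018)/2] = 1337/5349.5 = 0.249929…
%ΔIncome = (41090 − 56180)/[( 56180 + 41090)/2] = -15090/48635 = -0.310270…
E_income = (1337/5349.5) / (-15090/48635) = -0.8055…
E_income < 0 ⇒ inferior good.

-0.81; inferior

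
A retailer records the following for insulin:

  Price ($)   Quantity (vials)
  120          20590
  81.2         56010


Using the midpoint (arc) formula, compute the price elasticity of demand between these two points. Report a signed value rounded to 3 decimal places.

-2.398

%ΔQ = (56010 − 20590) / [(20590 + 56010)/2] = 35420/38300 = 0.924804…
%ΔP = (81.2 − 120) / [(120 + 81.2)/2] = -38.8/100.6 = -0.385685…
Arc Ed = %ΔQ / %ΔP = (35420/38300) / (-38.8/100.6) = -2.39781…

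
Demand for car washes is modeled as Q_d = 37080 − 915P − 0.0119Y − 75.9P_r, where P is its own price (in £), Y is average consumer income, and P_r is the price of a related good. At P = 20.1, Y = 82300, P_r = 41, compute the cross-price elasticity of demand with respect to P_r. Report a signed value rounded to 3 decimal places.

-0.213

At the given values, Q_d = 37080 − 915(20.1) − 0.0119(82300) − 75.9(41) = 14597.23.
∂Q_d/∂P_r = -75.9.
E = (-75.9) × (41/14597.23) = -0.21318…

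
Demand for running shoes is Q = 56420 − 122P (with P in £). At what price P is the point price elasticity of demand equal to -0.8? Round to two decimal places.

Ed = −122P/(56420 − 122P). Set this equal to -0.8:
122P = 0.8·(56420 − 122P) ⇒ 122P(1 + 0.8) = 0.8·56420
P = 0.8·56420 / (122·1.8) = 205.5373…

205.54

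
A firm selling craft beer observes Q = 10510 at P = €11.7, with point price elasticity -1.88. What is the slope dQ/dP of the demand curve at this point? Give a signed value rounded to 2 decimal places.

Ed = (dQ/dP)·(P/Q) ⇒ dQ/dP = Ed·Q/P = (-1.88)·10510/11.7 = -1688.7863…

-1688.79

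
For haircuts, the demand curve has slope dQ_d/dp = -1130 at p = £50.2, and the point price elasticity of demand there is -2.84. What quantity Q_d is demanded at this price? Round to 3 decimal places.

19973.944

Ed = (dQ_d/dp)·(p/Q_d) ⇒ Q_d = (dQ_d/dp)·p/Ed = (-1130)·50.2/(-2.84) = 19973.94366…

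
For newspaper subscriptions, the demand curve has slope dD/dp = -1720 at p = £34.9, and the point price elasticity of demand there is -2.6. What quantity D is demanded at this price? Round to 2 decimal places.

23087.69

Ed = (dD/dp)·(p/D) ⇒ D = (dD/dp)·p/Ed = (-1720)·34.9/(-2.6) = 23087.6923…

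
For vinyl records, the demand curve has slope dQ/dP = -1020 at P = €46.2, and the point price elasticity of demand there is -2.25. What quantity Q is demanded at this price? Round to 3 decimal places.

20944.000

Ed = (dQ/dP)·(P/Q) ⇒ Q = (dQ/dP)·P/Ed = (-1020)·46.2/(-2.25) = 20944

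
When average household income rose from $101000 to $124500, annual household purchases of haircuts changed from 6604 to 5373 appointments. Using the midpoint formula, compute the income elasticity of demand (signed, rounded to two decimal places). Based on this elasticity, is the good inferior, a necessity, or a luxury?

%ΔQ = (5373 − 6604)/[( 6604 + 5373)/2] = -1231/5988.5 = -0.205560…
%ΔIncome = (124500 − 101000)/[( 101000 + 124500)/2] = 23500/112750 = 0.208425…
E_income = (-1231/5988.5) / (23500/112750) = -0.9862…
E_income < 0 ⇒ inferior good.

-0.99; inferior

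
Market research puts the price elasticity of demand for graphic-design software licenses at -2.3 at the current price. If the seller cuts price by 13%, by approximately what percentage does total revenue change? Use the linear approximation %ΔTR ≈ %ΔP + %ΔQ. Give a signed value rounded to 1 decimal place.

+16.9%

%ΔQ ≈ Ed × %ΔP = (-2.3) × (-13%) = +29.9000%
%ΔTR ≈ %ΔP + %ΔQ = (-13%) + (+29.9000%) = +16.9000%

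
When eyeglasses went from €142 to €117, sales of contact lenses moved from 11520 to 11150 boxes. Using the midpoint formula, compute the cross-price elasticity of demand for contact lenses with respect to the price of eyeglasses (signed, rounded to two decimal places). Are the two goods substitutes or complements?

%ΔQ_{contact lenses} = (11150 − 11520)/avg = -370/11335 = -0.032642…
%ΔP_{eyeglasses} = (117 − 142)/avg = -25/129.5 = -0.193050…
E_cross = (-370/11335) / (-25/129.5) = 0.1690…
E_cross > 0 ⇒ the goods are substitutes.

0.17; substitutes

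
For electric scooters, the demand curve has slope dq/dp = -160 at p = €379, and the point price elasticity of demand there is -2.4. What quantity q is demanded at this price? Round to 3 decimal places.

Ed = (dq/dp)·(p/q) ⇒ q = (dq/dp)·p/Ed = (-160)·379/(-2.4) = 25266.66666…

25266.667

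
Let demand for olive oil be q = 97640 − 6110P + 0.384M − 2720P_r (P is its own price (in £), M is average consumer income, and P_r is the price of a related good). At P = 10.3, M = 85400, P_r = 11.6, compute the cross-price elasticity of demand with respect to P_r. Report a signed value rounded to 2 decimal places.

At the given values, q = 97640 − 6110(10.3) + 0.384(85400) − 2720(11.6) = 35948.6.
∂q/∂P_r = -2720.
E = (-2720) × (11.6/35948.6) = -0.8776…

-0.88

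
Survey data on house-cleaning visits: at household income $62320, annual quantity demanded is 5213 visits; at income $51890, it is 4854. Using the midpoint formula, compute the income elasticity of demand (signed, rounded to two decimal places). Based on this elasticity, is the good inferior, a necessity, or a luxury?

0.39; necessity

%ΔQ = (4854 − 5213)/[( 5213 + 4854)/2] = -359/5033.5 = -0.071322…
%ΔIncome = (51890 − 62320)/[( 62320 + 51890)/2] = -10430/57105 = -0.182646…
E_income = (-359/5033.5) / (-10430/57105) = 0.3904…
0 < E_income < 1 ⇒ normal good, necessity.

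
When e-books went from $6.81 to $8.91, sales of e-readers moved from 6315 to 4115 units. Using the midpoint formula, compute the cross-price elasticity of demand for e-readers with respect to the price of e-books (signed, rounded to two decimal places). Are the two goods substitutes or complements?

-1.58; complements

%ΔQ_{e-readers} = (4115 − 6315)/avg = -2200/5215 = -0.421860…
%ΔP_{e-books} = (8.91 − 6.81)/avg = 2.1/7.86 = 0.267175…
E_cross = (-2200/5215) / (2.1/7.86) = -1.5789…
E_cross < 0 ⇒ the goods are complements.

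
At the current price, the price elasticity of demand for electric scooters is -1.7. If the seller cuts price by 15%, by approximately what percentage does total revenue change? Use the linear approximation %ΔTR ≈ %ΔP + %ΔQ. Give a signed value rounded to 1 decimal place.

%ΔQ ≈ Ed × %ΔP = (-1.7) × (-15%) = +25.5000%
%ΔTR ≈ %ΔP + %ΔQ = (-15%) + (+25.5000%) = +10.5000%

+10.5%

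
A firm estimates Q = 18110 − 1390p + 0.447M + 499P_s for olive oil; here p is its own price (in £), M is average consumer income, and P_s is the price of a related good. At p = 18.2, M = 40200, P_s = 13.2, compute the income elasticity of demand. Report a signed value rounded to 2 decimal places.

At the given values, Q = 18110 − 1390(18.2) + 0.447(40200) + 499(13.2) = 17368.2.
∂Q/∂M = 0.447.
E = (0.447) × (40200/17368.2) = 1.0346…

1.03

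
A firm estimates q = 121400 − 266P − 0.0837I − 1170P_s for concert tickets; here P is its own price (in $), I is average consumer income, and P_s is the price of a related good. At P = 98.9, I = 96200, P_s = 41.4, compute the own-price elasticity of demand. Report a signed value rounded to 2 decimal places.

-0.68

At the given values, q = 121400 − 266(98.9) − 0.0837(96200) − 1170(41.4) = 38602.66.
∂q/∂P = −266.
E = (-266) × (98.9/38602.66) = -0.6814…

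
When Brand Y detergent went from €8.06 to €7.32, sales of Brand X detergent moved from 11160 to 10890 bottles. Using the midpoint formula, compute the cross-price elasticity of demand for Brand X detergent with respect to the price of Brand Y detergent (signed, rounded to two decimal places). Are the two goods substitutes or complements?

0.25; substitutes

%ΔQ_{Brand X detergent} = (10890 − 11160)/avg = -270/11025 = -0.024489…
%ΔP_{Brand Y detergent} = (7.32 − 8.06)/avg = -0.74/7.69 = -0.096228…
E_cross = (-270/11025) / (-0.74/7.69) = 0.2544…
E_cross > 0 ⇒ the goods are substitutes.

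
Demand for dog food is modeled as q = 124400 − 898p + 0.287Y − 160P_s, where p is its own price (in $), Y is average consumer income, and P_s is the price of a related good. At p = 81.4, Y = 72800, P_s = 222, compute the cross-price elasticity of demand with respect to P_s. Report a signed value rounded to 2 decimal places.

At the given values, q = 124400 − 898(81.4) + 0.287(72800) − 160(222) = 36676.4.
∂q/∂P_s = -160.
E = (-160) × (222/36676.4) = -0.9684…

-0.97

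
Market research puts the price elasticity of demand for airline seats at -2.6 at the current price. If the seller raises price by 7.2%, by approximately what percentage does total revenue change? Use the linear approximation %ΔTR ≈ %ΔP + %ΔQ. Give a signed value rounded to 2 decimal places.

-11.52%

%ΔQ ≈ Ed × %ΔP = (-2.6) × (+7.2%) = -18.7200%
%ΔTR ≈ %ΔP + %ΔQ = (+7.2%) + (-18.7200%) = -11.5200%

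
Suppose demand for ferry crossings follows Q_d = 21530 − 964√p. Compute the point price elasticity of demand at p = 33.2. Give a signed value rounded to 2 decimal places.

dQ_d/dp = −964/(2√p) = -83.6523. At p = 33.2, Q_d = 15975.5.
Ed = (dQ_d/dp)·(p/Q_d) = (-83.6523) × (33.2/15975.5) = -0.1738…

-0.17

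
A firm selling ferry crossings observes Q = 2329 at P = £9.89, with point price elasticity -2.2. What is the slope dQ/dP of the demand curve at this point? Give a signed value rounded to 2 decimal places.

-518.08

Ed = (dQ/dP)·(P/Q) ⇒ dQ/dP = Ed·Q/P = (-2.2)·2329/9.89 = -518.0788…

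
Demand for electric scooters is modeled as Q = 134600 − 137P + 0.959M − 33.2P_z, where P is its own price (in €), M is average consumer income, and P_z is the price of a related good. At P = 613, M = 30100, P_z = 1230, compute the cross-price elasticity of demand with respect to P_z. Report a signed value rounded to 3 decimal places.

-1.057

At the given values, Q = 134600 − 137(613) + 0.959(30100) − 33.2(1230) = 38648.9.
∂Q/∂P_z = -33.2.
E = (-33.2) × (1230/38648.9) = -1.05658…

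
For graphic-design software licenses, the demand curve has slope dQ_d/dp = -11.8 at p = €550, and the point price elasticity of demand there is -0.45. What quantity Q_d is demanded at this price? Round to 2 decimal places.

Ed = (dQ_d/dp)·(p/Q_d) ⇒ Q_d = (dQ_d/dp)·p/Ed = (-11.8)·550/(-0.45) = 14422.2222…

14422.22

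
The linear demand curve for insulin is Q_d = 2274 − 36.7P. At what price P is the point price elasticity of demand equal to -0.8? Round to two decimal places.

27.54

Ed = −36.7P/(2274 − 36.7P). Set this equal to -0.8:
36.7P = 0.8·(2274 − 36.7P) ⇒ 36.7P(1 + 0.8) = 0.8·2274
P = 0.8·2274 / (36.7·1.8) = 27.5386…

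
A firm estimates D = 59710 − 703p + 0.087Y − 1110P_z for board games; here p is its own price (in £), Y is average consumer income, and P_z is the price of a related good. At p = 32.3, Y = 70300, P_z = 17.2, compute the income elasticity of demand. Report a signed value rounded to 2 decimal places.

0.25

At the given values, D = 59710 − 703(32.3) + 0.087(70300) − 1110(17.2) = 24027.2.
∂D/∂Y = 0.087.
E = (0.087) × (70300/24027.2) = 0.2545…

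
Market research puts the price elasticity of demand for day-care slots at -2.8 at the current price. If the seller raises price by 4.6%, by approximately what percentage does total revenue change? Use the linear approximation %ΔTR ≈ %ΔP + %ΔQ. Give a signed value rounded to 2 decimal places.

-8.28%

%ΔQ ≈ Ed × %ΔP = (-2.8) × (+4.6%) = -12.8800%
%ΔTR ≈ %ΔP + %ΔQ = (+4.6%) + (-12.8800%) = -8.2800%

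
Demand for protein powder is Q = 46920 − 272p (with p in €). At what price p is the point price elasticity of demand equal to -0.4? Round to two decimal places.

Ed = −272p/(46920 − 272p). Set this equal to -0.4:
272p = 0.4·(46920 − 272p) ⇒ 272p(1 + 0.4) = 0.4·46920
p = 0.4·46920 / (272·1.4) = 49.2857…

49.29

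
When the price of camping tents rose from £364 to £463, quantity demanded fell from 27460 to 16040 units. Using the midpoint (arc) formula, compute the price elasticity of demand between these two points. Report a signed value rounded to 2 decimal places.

-2.19

%ΔQ = (16040 − 27460) / [(27460 + 16040)/2] = -11420/21750 = -0.525057…
%ΔP = (463 − 364) / [(364 + 463)/2] = 99/413.5 = 0.239419…
Arc Ed = %ΔQ / %ΔP = (-11420/21750) / (99/413.5) = -2.1930…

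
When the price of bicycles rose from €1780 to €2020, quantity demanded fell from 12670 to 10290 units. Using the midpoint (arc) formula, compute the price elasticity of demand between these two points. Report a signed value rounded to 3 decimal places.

%ΔQ = (10290 − 12670) / [(12670 + 10290)/2] = -2380/11480 = -0.207317…
%ΔP = (2020 − 1780) / [(1780 + 2020)/2] = 240/1900 = 0.126315…
Arc Ed = %ΔQ / %ΔP = (-2380/11480) / (240/1900) = -1.64126…

-1.641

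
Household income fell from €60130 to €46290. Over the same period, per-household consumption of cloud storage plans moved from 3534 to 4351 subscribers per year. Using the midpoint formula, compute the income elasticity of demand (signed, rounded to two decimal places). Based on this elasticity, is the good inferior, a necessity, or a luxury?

-0.80; inferior

%ΔQ = (4351 − 3534)/[( 3534 + 4351)/2] = 817/3942.5 = 0.207228…
%ΔIncome = (46290 − 60130)/[( 60130 + 46290)/2] = -13840/53210 = -0.260101…
E_income = (817/3942.5) / (-13840/53210) = -0.7967…
E_income < 0 ⇒ inferior good.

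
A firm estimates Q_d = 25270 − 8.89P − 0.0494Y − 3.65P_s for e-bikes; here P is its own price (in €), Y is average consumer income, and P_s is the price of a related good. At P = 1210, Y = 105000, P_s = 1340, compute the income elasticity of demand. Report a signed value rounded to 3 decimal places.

At the given values, Q_d = 25270 − 8.89(1210) − 0.0494(105000) − 3.65(1340) = 4435.1.
∂Q_d/∂Y = -0.0494.
E = (-0.0494) × (105000/4435.1) = -1.16953…

-1.170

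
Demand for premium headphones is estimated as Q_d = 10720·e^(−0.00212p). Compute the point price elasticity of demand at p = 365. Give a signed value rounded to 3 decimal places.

dQ_d/dp = −0.00212·Q_d = -10.4827. At p = 365, Q_d = 4944.67.
Ed = (dQ_d/dp)·(p/Q_d) = (-10.4827) × (365/4944.67) = -0.7738

-0.774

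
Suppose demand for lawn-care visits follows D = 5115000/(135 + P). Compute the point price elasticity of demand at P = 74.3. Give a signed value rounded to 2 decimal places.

dD/dP = −5115000/(135 + P)² = -116.764. At P = 74.3, D = 24438.6.
Ed = (dD/dP)·(P/D) = (-116.764) × (74.3/24438.6) = -0.3549…

-0.35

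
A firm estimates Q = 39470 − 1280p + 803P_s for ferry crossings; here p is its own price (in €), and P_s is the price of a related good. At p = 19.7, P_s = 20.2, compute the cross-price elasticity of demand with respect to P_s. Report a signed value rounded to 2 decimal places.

0.53

At the given values, Q = 39470 − 1280(19.7) + 803(20.2) = 30474.6.
∂Q/∂P_s = 803.
E = (803) × (20.2/30474.6) = 0.5322…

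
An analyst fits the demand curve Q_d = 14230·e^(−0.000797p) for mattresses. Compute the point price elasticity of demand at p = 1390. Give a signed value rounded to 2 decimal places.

dQ_d/dp = −0.000797·Q_d = -3.74575. At p = 1390, Q_d = 4699.81.
Ed = (dQ_d/dp)·(p/Q_d) = (-3.74575) × (1390/4699.81) = -1.1078…

-1.11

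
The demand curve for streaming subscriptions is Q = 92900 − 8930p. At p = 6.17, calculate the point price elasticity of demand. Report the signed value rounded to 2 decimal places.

dQ/dp = −8930. At p = 6.17, Q = 92900 − 8930(6.17) = 37801.9.
Ed = (dQ/dp)·(p/Q) = −8930 × (6.17/37801.9) = -1.4575…

-1.46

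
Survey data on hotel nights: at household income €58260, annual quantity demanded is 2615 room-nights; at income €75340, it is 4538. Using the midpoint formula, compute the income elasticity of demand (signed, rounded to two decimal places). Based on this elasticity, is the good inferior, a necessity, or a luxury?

%ΔQ = (4538 − 2615)/[( 2615 + 4538)/2] = 1923/3576.5 = 0.537676…
%ΔIncome = (75340 − 58260)/[( 58260 + 75340)/2] = 17080/66800 = 0.255688…
E_income = (1923/3576.5) / (17080/66800) = 2.1028…
E_income > 1 ⇒ normal good, luxury.

2.10; luxury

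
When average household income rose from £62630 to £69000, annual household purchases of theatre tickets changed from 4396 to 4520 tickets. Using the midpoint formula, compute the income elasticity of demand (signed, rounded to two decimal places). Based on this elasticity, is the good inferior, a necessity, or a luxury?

%ΔQ = (4520 − 4396)/[( 4396 + 4520)/2] = 124/4458 = 0.027815…
%ΔIncome = (69000 − 62630)/[( 62630 + 69000)/2] = 6370/65815 = 0.096786…
E_income = (124/4458) / (6370/65815) = 0.2873…
0 < E_income < 1 ⇒ normal good, necessity.

0.29; necessity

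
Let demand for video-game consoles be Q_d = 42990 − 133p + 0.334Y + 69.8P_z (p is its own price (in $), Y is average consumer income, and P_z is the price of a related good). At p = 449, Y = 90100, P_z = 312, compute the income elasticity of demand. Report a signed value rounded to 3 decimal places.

At the given values, Q_d = 42990 − 133(449) + 0.334(90100) + 69.8(312) = 35144.
∂Q_d/∂Y = 0.334.
E = (0.334) × (90100/35144) = 0.85628…

0.856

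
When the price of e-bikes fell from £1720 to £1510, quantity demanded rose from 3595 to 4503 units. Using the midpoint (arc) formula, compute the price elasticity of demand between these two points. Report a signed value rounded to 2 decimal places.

%ΔQ = (4503 − 3595) / [(3595 + 4503)/2] = 908/4049 = 0.224252…
%ΔP = (1510 − 1720) / [(1720 + 1510)/2] = -210/1615 = -0.130030…
Arc Ed = %ΔQ / %ΔP = (908/4049) / (-210/1615) = -1.7246…

-1.72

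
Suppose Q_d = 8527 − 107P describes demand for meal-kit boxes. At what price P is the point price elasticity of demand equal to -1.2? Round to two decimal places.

43.47

Ed = −107P/(8527 − 107P). Set this equal to -1.2:
107P = 1.2·(8527 − 107P) ⇒ 107P(1 + 1.2) = 1.2·8527
P = 1.2·8527 / (107·2.2) = 43.4681…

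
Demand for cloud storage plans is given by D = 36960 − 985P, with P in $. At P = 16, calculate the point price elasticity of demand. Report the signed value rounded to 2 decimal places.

-0.74

dD/dP = −985. At P = 16, D = 36960 − 985(16) = 21200.
Ed = (dD/dP)·(P/D) = −985 × (16/21200) = -0.7433…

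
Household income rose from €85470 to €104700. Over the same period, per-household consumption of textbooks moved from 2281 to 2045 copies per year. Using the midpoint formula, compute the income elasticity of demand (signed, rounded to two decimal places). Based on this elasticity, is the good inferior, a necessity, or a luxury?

%ΔQ = (2045 − 2281)/[( 2281 + 2045)/2] = -236/2163 = -0.109107…
%ΔIncome = (104700 − 85470)/[( 85470 + 104700)/2] = 19230/95085 = 0.202240…
E_income = (-236/2163) / (19230/95085) = -0.5394…
E_income < 0 ⇒ inferior good.

-0.54; inferior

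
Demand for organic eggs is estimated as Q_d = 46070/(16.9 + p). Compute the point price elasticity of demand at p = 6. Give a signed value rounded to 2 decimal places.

dQ_d/dp = −46070/(16.9 + p)² = -87.8511. At p = 6, Q_d = 2011.79.
Ed = (dQ_d/dp)·(p/Q_d) = (-87.8511) × (6/2011.79) = -0.2620…

-0.26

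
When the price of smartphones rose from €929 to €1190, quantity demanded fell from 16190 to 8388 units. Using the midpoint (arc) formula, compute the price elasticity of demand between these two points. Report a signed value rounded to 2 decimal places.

-2.58

%ΔQ = (8388 − 16190) / [(16190 + 8388)/2] = -7802/12289 = -0.634876…
%ΔP = (1190 − 929) / [(929 + 1190)/2] = 261/1059.5 = 0.246342…
Arc Ed = %ΔQ / %ΔP = (-7802/12289) / (261/1059.5) = -2.5772…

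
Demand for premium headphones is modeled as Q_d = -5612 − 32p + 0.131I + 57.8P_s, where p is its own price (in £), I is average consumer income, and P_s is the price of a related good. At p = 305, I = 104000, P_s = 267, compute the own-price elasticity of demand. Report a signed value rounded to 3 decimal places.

-0.713

At the given values, Q_d = -5612 − 32(305) + 0.131(104000) + 57.8(267) = 13684.6.
∂Q_d/∂p = −32.
E = (-32) × (305/13684.6) = -0.71321…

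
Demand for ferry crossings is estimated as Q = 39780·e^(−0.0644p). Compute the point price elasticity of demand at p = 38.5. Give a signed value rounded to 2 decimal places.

-2.48

dQ/dp = −0.0644·Q = -214.665. At p = 38.5, Q = 3333.3.
Ed = (dQ/dp)·(p/Q) = (-214.665) × (38.5/3333.3) = -2.4794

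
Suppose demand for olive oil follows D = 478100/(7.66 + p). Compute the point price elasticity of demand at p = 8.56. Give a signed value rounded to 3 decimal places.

dD/dp = −478100/(7.66 + p)² = -1817.26. At p = 8.56, D = 29476.
Ed = (dD/dp)·(p/D) = (-1817.26) × (8.56/29476) = -0.52774…

-0.528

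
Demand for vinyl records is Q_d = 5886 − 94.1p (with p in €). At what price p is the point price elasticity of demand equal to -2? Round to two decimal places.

Ed = −94.1p/(5886 − 94.1p). Set this equal to -2:
94.1p = 2·(5886 − 94.1p) ⇒ 94.1p(1 + 2) = 2·5886
p = 2·5886 / (94.1·3) = 41.7003…

41.70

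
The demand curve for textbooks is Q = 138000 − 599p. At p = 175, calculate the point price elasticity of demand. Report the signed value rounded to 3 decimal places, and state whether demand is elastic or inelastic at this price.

dQ/dp = −599. At p = 175, Q = 138000 − 599(175) = 33175.
Ed = (dQ/dp)·(p/Q) = −599 × (175/33175) = -3.15975…
|Ed| = 3.160 > 1, so demand is elastic.

-3.160; elastic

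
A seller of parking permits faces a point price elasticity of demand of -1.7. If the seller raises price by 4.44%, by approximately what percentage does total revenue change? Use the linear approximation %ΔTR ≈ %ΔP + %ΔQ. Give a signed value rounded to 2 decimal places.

%ΔQ ≈ Ed × %ΔP = (-1.7) × (+4.44%) = -7.5480%
%ΔTR ≈ %ΔP + %ΔQ = (+4.44%) + (-7.5480%) = -3.1080%

-3.11%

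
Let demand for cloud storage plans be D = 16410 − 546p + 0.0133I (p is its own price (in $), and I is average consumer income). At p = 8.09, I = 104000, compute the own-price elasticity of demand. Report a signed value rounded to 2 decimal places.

At the given values, D = 16410 − 546(8.09) + 0.0133(104000) = 13376.06.
∂D/∂p = −546.
E = (-546) × (8.09/13376.06) = -0.3302…

-0.33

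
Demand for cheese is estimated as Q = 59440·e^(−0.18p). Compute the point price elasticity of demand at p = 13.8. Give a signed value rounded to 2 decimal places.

dQ/dp = −0.18·Q = -892.409. At p = 13.8, Q = 4957.83.
Ed = (dQ/dp)·(p/Q) = (-892.409) × (13.8/4957.83) = -2.484

-2.48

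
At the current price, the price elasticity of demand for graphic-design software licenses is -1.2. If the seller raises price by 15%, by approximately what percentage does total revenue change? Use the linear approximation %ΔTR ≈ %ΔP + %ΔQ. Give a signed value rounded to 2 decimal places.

%ΔQ ≈ Ed × %ΔP = (-1.2) × (+15%) = -18.0000%
%ΔTR ≈ %ΔP + %ΔQ = (+15%) + (-18.0000%) = -3.0000%

-3.00%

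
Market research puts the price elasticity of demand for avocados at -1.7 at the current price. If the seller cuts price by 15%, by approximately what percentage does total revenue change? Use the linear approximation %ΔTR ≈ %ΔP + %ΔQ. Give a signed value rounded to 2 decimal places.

%ΔQ ≈ Ed × %ΔP = (-1.7) × (-15%) = +25.5000%
%ΔTR ≈ %ΔP + %ΔQ = (-15%) + (+25.5000%) = +10.5000%

+10.50%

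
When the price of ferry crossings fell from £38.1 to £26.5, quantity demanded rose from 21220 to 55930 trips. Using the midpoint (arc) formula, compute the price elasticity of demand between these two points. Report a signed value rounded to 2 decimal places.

-2.51

%ΔQ = (55930 − 21220) / [(21220 + 55930)/2] = 34710/38575 = 0.899805…
%ΔP = (26.5 − 38.1) / [(38.1 + 26.5)/2] = -11.6/32.3 = -0.359133…
Arc Ed = %ΔQ / %ΔP = (34710/38575) / (-11.6/32.3) = -2.5054…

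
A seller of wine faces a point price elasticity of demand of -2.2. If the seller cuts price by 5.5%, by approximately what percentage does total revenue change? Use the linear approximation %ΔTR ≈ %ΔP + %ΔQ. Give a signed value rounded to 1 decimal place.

+6.6%

%ΔQ ≈ Ed × %ΔP = (-2.2) × (-5.5%) = +12.1000%
%ΔTR ≈ %ΔP + %ΔQ = (-5.5%) + (+12.1000%) = +6.6000%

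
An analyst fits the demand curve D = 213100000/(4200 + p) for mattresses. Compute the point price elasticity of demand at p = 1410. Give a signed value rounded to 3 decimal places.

dD/dp = −213100000/(4200 + p)² = -6.77108. At p = 1410, D = 37985.7.
Ed = (dD/dp)·(p/D) = (-6.77108) × (1410/37985.7) = -0.25133…

-0.251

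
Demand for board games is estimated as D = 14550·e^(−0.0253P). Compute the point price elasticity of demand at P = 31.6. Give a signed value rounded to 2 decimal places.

-0.80

dD/dP = −0.0253·D = -165.491. At P = 31.6, D = 6541.14.
Ed = (dD/dP)·(P/D) = (-165.491) × (31.6/6541.14) = -0.7994…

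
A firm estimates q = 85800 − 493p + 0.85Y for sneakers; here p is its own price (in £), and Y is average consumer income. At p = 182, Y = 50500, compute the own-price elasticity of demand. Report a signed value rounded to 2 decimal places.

At the given values, q = 85800 − 493(182) + 0.85(50500) = 38999.
∂q/∂p = −493.
E = (-493) × (182/38999) = -2.3007…

-2.30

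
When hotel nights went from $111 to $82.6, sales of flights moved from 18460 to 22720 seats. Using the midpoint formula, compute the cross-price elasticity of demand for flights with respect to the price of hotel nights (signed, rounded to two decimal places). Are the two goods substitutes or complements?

-0.71; complements

%ΔQ_{flights} = (22720 − 18460)/avg = 4260/20590 = 0.206896…
%ΔP_{hotel nights} = (82.6 − 111)/avg = -28.4/96.8 = -0.293388…
E_cross = (4260/20590) / (-28.4/96.8) = -0.7051…
E_cross < 0 ⇒ the goods are complements.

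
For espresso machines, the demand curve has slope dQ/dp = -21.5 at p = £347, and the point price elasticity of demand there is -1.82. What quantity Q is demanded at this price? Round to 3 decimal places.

Ed = (dQ/dp)·(p/Q) ⇒ Q = (dQ/dp)·p/Ed = (-21.5)·347/(-1.82) = 4099.17582…

4099.176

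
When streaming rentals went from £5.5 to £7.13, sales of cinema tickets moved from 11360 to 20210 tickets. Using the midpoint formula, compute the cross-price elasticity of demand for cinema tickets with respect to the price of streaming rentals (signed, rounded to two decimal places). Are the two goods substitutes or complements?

2.17; substitutes

%ΔQ_{cinema tickets} = (20210 − 11360)/avg = 8850/15785 = 0.560658…
%ΔP_{streaming rentals} = (7.13 − 5.5)/avg = 1.63/6.315 = 0.258115…
E_cross = (8850/15785) / (1.63/6.315) = 2.1721…
E_cross > 0 ⇒ the goods are substitutes.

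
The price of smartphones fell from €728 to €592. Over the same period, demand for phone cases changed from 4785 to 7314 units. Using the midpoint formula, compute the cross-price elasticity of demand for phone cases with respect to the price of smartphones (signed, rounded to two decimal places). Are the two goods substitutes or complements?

-2.03; complements

%ΔQ_{phone cases} = (7314 − 4785)/avg = 2529/6049.5 = 0.418051…
%ΔP_{smartphones} = (592 − 728)/avg = -136/660 = -0.206060…
E_cross = (2529/6049.5) / (-136/660) = -2.0287…
E_cross < 0 ⇒ the goods are complements.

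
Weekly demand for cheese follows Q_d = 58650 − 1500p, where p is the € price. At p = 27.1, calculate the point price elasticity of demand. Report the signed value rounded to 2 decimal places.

dQ_d/dp = −1500. At p = 27.1, Q_d = 58650 − 1500(27.1) = 18000.
Ed = (dQ_d/dp)·(p/Q_d) = −1500 × (27.1/18000) = -2.2583…

-2.26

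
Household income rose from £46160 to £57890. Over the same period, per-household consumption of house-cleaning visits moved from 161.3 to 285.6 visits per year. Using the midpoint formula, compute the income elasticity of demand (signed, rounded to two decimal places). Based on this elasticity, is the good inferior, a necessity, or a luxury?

%ΔQ = (285.6 − 161.3)/[( 161.3 + 285.6)/2] = 124.3/223.45 = 0.556276…
%ΔIncome = (57890 − 46160)/[( 46160 + 57890)/2] = 11730/52025 = 0.225468…
E_income = (124.3/223.45) / (11730/52025) = 2.4672…
E_income > 1 ⇒ normal good, luxury.

2.47; luxury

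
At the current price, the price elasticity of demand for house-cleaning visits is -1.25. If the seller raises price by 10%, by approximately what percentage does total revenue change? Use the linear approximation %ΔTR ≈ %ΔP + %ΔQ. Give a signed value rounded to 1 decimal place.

%ΔQ ≈ Ed × %ΔP = (-1.25) × (+10%) = -12.5000%
%ΔTR ≈ %ΔP + %ΔQ = (+10%) + (-12.5000%) = -2.5000%

-2.5%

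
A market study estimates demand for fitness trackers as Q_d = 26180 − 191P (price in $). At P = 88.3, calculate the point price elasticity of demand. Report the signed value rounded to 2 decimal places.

-1.81

dQ_d/dP = −191. At P = 88.3, Q_d = 26180 − 191(88.3) = 9314.7.
Ed = (dQ_d/dP)·(P/Q_d) = −191 × (88.3/9314.7) = -1.8106…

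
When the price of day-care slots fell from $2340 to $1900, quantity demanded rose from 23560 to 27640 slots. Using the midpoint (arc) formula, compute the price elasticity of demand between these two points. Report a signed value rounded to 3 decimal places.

%ΔQ = (27640 − 23560) / [(23560 + 27640)/2] = 4080/25600 = 0.159375
%ΔP = (1900 − 2340) / [(2340 + 1900)/2] = -440/2120 = -0.207547…
Arc Ed = %ΔQ / %ΔP = (4080/25600) / (-440/2120) = -0.76789…

-0.768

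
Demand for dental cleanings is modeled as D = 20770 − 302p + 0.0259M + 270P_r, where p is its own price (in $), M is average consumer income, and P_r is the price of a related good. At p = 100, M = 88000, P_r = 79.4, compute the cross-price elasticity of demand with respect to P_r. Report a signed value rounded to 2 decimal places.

At the given values, D = 20770 − 302(100) + 0.0259(88000) + 270(79.4) = 14287.2.
∂D/∂P_r = 270.
E = (270) × (79.4/14287.2) = 1.5005…

1.50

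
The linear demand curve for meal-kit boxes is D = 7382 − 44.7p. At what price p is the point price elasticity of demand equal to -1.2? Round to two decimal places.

90.08

Ed = −44.7p/(7382 − 44.7p). Set this equal to -1.2:
44.7p = 1.2·(7382 − 44.7p) ⇒ 44.7p(1 + 1.2) = 1.2·7382
p = 1.2·7382 / (44.7·2.2) = 90.0793…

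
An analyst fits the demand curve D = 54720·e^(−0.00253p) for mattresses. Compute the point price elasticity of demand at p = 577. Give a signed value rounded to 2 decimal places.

dD/dp = −0.00253·D = -32.1573. At p = 577, D = 12710.4.
Ed = (dD/dp)·(p/D) = (-32.1573) × (577/12710.4) = -1.4598…

-1.46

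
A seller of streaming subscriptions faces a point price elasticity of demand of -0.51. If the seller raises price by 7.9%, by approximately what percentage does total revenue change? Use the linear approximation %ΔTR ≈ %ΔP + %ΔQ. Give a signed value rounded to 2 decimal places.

+3.87%

%ΔQ ≈ Ed × %ΔP = (-0.51) × (+7.9%) = -4.0290%
%ΔTR ≈ %ΔP + %ΔQ = (+7.9%) + (-4.0290%) = +3.8710%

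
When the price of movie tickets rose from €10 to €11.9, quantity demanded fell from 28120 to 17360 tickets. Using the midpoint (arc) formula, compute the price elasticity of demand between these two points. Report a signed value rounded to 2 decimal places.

-2.73

%ΔQ = (17360 − 28120) / [(28120 + 17360)/2] = -10760/22740 = -0.473175…
%ΔP = (11.9 − 10) / [(10 + 11.9)/2] = 1.9/10.95 = 0.173515…
Arc Ed = %ΔQ / %ΔP = (-10760/22740) / (1.9/10.95) = -2.7269…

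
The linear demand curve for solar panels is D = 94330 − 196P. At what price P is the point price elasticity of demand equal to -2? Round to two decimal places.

Ed = −196P/(94330 − 196P). Set this equal to -2:
196P = 2·(94330 − 196P) ⇒ 196P(1 + 2) = 2·94330
P = 2·94330 / (196·3) = 320.8503…

320.85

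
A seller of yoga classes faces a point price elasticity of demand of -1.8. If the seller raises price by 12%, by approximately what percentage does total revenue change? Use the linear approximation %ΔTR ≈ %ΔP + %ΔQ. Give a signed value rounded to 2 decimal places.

%ΔQ ≈ Ed × %ΔP = (-1.8) × (+12%) = -21.6000%
%ΔTR ≈ %ΔP + %ΔQ = (+12%) + (-21.6000%) = -9.6000%

-9.60%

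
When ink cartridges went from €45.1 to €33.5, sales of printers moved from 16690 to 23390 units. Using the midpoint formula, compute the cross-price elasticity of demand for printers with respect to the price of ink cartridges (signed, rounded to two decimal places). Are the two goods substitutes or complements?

%ΔQ_{printers} = (23390 − 16690)/avg = 6700/20040 = 0.334331…
%ΔP_{ink cartridges} = (33.5 − 45.1)/avg = -11.6/39.3 = -0.295165…
E_cross = (6700/20040) / (-11.6/39.3) = -1.1326…
E_cross < 0 ⇒ the goods are complements.

-1.13; complements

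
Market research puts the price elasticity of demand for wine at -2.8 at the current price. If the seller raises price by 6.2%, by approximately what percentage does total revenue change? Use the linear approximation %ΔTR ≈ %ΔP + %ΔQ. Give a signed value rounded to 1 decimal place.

-11.2%

%ΔQ ≈ Ed × %ΔP = (-2.8) × (+6.2%) = -17.3600%
%ΔTR ≈ %ΔP + %ΔQ = (+6.2%) + (-17.3600%) = -11.1600%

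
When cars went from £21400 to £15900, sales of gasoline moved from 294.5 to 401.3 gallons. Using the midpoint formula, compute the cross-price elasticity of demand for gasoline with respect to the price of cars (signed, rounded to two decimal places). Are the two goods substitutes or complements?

-1.04; complements

%ΔQ_{gasoline} = (401.3 − 294.5)/avg = 106.8/347.9 = 0.306984…
%ΔP_{cars} = (15900 − 21400)/avg = -5500/18650 = -0.294906…
E_cross = (106.8/347.9) / (-5500/18650) = -1.0409…
E_cross < 0 ⇒ the goods are complements.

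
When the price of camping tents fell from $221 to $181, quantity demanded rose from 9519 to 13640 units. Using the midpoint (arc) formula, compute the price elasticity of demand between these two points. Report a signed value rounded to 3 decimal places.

-1.788

%ΔQ = (13640 − 9519) / [(9519 + 13640)/2] = 4121/11579.5 = 0.355887…
%ΔP = (181 − 221) / [(221 + 181)/2] = -40/201 = -0.199004…
Arc Ed = %ΔQ / %ΔP = (4121/11579.5) / (-40/201) = -1.78833…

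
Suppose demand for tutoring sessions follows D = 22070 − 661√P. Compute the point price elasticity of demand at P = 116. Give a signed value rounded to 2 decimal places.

-0.24

dD/dP = −661/(2√P) = -30.6862. At P = 116, D = 14950.8.
Ed = (dD/dP)·(P/D) = (-30.6862) × (116/14950.8) = -0.2380…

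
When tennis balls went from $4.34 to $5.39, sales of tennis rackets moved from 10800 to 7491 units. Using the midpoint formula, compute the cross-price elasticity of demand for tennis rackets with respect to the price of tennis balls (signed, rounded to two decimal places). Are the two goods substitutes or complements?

-1.68; complements

%ΔQ_{tennis rackets} = (7491 − 10800)/avg = -3309/9145.5 = -0.361817…
%ΔP_{tennis balls} = (5.39 − 4.34)/avg = 1.05/4.865 = 0.215827…
E_cross = (-3309/9145.5) / (1.05/4.865) = -1.6764…
E_cross < 0 ⇒ the goods are complements.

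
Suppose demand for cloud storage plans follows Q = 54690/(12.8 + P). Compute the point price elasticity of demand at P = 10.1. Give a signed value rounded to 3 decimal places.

-0.441

dQ/dP = −54690/(12.8 + P)² = -104.289. At P = 10.1, Q = 2388.21.
Ed = (dQ/dP)·(P/Q) = (-104.289) × (10.1/2388.21) = -0.44104…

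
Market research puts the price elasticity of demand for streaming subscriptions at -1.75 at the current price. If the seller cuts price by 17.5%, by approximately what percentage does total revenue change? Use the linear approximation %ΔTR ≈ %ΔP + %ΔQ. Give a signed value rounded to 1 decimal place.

+13.1%

%ΔQ ≈ Ed × %ΔP = (-1.75) × (-17.5%) = +30.6250%
%ΔTR ≈ %ΔP + %ΔQ = (-17.5%) + (+30.6250%) = +13.1250%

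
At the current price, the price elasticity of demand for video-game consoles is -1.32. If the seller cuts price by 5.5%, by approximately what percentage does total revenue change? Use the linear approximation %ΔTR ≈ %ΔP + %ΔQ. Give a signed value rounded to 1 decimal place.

%ΔQ ≈ Ed × %ΔP = (-1.32) × (-5.5%) = +7.2600%
%ΔTR ≈ %ΔP + %ΔQ = (-5.5%) + (+7.2600%) = +1.7600%

+1.8%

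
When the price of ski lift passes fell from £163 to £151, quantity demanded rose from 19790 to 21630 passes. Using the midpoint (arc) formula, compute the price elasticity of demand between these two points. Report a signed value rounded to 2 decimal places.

%ΔQ = (21630 − 19790) / [(19790 + 21630)/2] = 1840/20710 = 0.088845…
%ΔP = (151 − 163) / [(163 + 151)/2] = -12/157 = -0.076433…
Arc Ed = %ΔQ / %ΔP = (1840/20710) / (-12/157) = -1.1624…

-1.16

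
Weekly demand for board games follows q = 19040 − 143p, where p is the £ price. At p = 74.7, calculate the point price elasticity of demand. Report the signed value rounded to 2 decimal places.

-1.28

dq/dp = −143. At p = 74.7, q = 19040 − 143(74.7) = 8357.9.
Ed = (dq/dp)·(p/q) = −143 × (74.7/8357.9) = -1.2780…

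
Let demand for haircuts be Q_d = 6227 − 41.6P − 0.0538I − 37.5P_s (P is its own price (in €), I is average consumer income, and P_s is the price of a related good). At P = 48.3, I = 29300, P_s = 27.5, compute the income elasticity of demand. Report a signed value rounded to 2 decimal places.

-0.98

At the given values, Q_d = 6227 − 41.6(48.3) − 0.0538(29300) − 37.5(27.5) = 1610.13.
∂Q_d/∂I = -0.0538.
E = (-0.0538) × (29300/1610.13) = -0.9790…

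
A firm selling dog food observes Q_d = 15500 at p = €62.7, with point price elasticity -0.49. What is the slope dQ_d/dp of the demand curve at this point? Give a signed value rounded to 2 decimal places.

-121.13

Ed = (dQ_d/dp)·(p/Q_d) ⇒ dQ_d/dp = Ed·Q_d/p = (-0.49)·15500/62.7 = -121.1323…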